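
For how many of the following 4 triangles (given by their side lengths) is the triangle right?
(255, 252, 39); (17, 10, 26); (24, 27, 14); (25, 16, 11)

(255,252,39): 39²+252² = 65025 = 255² → right
(17,10,26): 10²+17² = 389 < 676 = 26² → obtuse
(24,27,14): 14²+24² = 772 > 729 = 27² → acute
(25,16,11): 11²+16² = 377 < 625 = 25² → obtuse
1 of the 4 is right.

1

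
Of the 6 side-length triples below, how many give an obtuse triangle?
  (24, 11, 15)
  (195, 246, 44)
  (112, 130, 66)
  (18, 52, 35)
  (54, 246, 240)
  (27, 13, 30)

3

(24,11,15): 11²+15² = 346 < 576 = 24² → obtuse
(195,246,44): 44+195 ≤ 246, not a triangle
(112,130,66): 66²+112² = 16900 = 130² → right
(18,52,35): 18²+35² = 1549 < 2704 = 52² → obtuse
(54,246,240): 54²+240² = 60516 = 246² → right
(27,13,30): 13²+27² = 898 < 900 = 30² → obtuse
3 of the 6 are obtuse.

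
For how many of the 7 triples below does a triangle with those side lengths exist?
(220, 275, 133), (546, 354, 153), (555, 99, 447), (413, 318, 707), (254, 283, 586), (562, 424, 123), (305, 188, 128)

(133,220,275): 133+220 > 275 → valid
(153,354,546): 153+354 ≤ 546 → not valid
(99,447,555): 99+447 ≤ 555 → not valid
(318,413,707): 318+413 > 707 → valid
(254,283,586): 254+283 ≤ 586 → not valid
(123,424,562): 123+424 ≤ 562 → not valid
(128,188,305): 128+188 > 305 → valid
3 of the 7 triples form a triangle.

3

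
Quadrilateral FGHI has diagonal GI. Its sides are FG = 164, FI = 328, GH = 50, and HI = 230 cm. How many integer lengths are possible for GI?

From triangle FGI: 164 < GI < 492.
From triangle HGI: 180 < GI < 280.
Intersection: 180 < GI < 280, so integers 181 through 279: 99 values.

99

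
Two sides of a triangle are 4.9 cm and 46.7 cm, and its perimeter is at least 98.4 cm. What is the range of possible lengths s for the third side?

Triangle inequality alone gives 41.8 < s < 51.6.
The perimeter condition gives s ≥ 98.4 − 4.9 − 46.7 = 46.8.
Intersecting the two: 46.8 ≤ s < 51.6.

46.8 ≤ s < 51.6 cm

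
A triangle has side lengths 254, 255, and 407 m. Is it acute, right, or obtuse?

Compare the square of the longest side to the sum of squares of the other two: 254² + 255² = 129541 < 165649 = 407².

obtuse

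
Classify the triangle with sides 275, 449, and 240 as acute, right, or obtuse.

Compare the square of the longest side to the sum of squares of the other two: 240² + 275² = 133225 < 201601 = 449².

obtuse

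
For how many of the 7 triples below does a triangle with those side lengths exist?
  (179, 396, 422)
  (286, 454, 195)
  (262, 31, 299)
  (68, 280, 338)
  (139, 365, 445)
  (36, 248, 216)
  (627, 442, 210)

6

(179,396,422): 179+396 > 422 → valid
(195,286,454): 195+286 > 454 → valid
(31,262,299): 31+262 ≤ 299 → not valid
(68,280,338): 68+280 > 338 → valid
(139,365,445): 139+365 > 445 → valid
(36,216,248): 36+216 > 248 → valid
(210,442,627): 210+442 > 627 → valid
6 of the 7 triples form a triangle.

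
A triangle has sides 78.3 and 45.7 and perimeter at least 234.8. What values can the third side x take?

Triangle inequality alone gives 32.6 < x < 124.0.
The perimeter condition gives x ≥ 234.8 − 78.3 − 45.7 = 110.8.
Intersecting the two: 110.8 ≤ x < 124.0.

110.8 ≤ x < 124.0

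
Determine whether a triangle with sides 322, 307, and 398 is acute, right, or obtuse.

Compare the square of the longest side to the sum of squares of the other two: 307² + 322² = 197933 > 158404 = 398².

acute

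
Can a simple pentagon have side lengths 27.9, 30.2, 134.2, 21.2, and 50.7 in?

For a pentagon, each side must be shorter than the sum of the others.
Here the longest side is 134.2, but the remaining 4 sides sum to only 130.0.

No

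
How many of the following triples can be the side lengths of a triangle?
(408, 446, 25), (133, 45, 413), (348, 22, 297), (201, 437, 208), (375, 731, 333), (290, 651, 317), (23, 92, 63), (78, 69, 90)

1

(25,408,446): 25+408 ≤ 446 → not valid
(45,133,413): 45+133 ≤ 413 → not valid
(22,297,348): 22+297 ≤ 348 → not valid
(201,208,437): 201+208 ≤ 437 → not valid
(333,375,731): 333+375 ≤ 731 → not valid
(290,317,651): 290+317 ≤ 651 → not valid
(23,63,92): 23+63 ≤ 92 → not valid
(69,78,90): 69+78 > 90 → valid
1 of the 8 triples forms a triangle.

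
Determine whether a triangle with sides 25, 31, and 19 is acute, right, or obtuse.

acute

Compare the square of the longest side to the sum of squares of the other two: 19² + 25² = 986 > 961 = 31².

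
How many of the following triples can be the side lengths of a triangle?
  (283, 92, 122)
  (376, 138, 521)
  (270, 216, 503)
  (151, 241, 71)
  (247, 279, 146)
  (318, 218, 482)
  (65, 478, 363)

2

(92,122,283): 92+122 ≤ 283 → not valid
(138,376,521): 138+376 ≤ 521 → not valid
(216,270,503): 216+270 ≤ 503 → not valid
(71,151,241): 71+151 ≤ 241 → not valid
(146,247,279): 146+247 > 279 → valid
(218,318,482): 218+318 > 482 → valid
(65,363,478): 65+363 ≤ 478 → not valid
2 of the 7 triples form a triangle.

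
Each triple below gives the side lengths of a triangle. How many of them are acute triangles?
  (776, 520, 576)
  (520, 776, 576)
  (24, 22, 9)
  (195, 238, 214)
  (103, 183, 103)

(776,520,576): 520²+576² = 602176 = 776² → right
(520,776,576): 520²+576² = 602176 = 776² → right
(24,22,9): 9²+22² = 565 < 576 = 24² → obtuse
(195,238,214): 195²+214² = 83821 > 56644 = 238² → acute
(103,183,103): 103²+103² = 21218 < 33489 = 183² → obtuse
1 of the 5 is acute.

1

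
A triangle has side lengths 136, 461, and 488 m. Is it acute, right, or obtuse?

obtuse

Compare the square of the longest side to the sum of squares of the other two: 136² + 461² = 231017 < 238144 = 488².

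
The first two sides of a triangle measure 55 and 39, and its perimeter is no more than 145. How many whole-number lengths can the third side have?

35

Triangle inequality: 16 < x < 94. Perimeter ≤ 145 gives x ≤ 145 − 55 − 39 = 51.
So 16 < x ≤ 51; integers 17 through 51: 35 values.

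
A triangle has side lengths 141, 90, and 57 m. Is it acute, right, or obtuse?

obtuse

Compare the square of the longest side to the sum of squares of the other two: 57² + 90² = 11349 < 19881 = 141².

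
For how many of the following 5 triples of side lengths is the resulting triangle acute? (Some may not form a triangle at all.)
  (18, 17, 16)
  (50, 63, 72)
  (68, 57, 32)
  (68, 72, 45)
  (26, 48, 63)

3

(18,17,16): 16²+17² = 545 > 324 = 18² → acute
(50,63,72): 50²+63² = 6469 > 5184 = 72² → acute
(68,57,32): 32²+57² = 4273 < 4624 = 68² → obtuse
(68,72,45): 45²+68² = 6649 > 5184 = 72² → acute
(26,48,63): 26²+48² = 2980 < 3969 = 63² → obtuse
3 of the 5 are acute.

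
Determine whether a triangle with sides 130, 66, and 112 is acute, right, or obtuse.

right

Compare the square of the longest side to the sum of squares of the other two: 66² + 112² = 16900 = 130².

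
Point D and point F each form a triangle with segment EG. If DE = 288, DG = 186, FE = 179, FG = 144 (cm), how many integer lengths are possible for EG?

From triangle DEG: 102 < EG < 474.
From triangle FEG: 35 < EG < 323.
Intersection: 102 < EG < 323, so integers 103 through 322: 220 values.

220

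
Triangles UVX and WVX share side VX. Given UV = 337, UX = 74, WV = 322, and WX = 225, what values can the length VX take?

263 < VX < 411

From triangle UVX: |337 − 74| < VX < 337 + 74, i.e. 263 < VX < 411.
From triangle WVX: 97 < VX < 547.
Both must hold, so VX lies in the intersection.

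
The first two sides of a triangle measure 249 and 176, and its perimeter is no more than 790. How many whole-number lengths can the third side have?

292

Triangle inequality: 73 < x < 425. Perimeter ≤ 790 gives x ≤ 790 − 249 − 176 = 365.
So 73 < x ≤ 365; integers 74 through 365: 292 values.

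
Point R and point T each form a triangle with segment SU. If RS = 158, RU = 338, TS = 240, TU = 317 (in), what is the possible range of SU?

From triangle RSU: |158 − 338| < SU < 158 + 338, i.e. 180 < SU < 496.
From triangle TSU: 77 < SU < 557.
Both must hold, so SU lies in the intersection.

180 < SU < 496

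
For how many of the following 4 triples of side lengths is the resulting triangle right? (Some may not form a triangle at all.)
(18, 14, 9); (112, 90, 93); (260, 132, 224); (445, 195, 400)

2

(18,14,9): 9²+14² = 277 < 324 = 18² → obtuse
(112,90,93): 90²+93² = 16749 > 12544 = 112² → acute
(260,132,224): 132²+224² = 67600 = 260² → right
(445,195,400): 195²+400² = 198025 = 445² → right
2 of the 4 are right.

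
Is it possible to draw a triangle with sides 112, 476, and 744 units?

No

The longest side is 744, but the other two sum to only 588.
588 < 744, so the triangle inequality fails.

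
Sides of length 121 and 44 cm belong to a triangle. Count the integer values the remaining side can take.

87

The third side lies in the open interval (77, 165).
Integers from 78 to 164 inclusive: 164 − 78 + 1 = 87.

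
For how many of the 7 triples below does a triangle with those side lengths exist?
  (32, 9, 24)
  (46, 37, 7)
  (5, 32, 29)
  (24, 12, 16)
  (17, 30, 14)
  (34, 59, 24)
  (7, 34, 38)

(9,24,32): 9+24 > 32 → valid
(7,37,46): 7+37 ≤ 46 → not valid
(5,29,32): 5+29 > 32 → valid
(12,16,24): 12+16 > 24 → valid
(14,17,30): 14+17 > 30 → valid
(24,34,59): 24+34 ≤ 59 → not valid
(7,34,38): 7+34 > 38 → valid
5 of the 7 triples form a triangle.

5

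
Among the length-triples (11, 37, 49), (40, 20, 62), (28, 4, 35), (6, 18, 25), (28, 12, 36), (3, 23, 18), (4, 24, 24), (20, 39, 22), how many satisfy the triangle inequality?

(11,37,49): 11+37 ≤ 49 → not valid
(20,40,62): 20+40 ≤ 62 → not valid
(4,28,35): 4+28 ≤ 35 → not valid
(6,18,25): 6+18 ≤ 25 → not valid
(12,28,36): 12+28 > 36 → valid
(3,18,23): 3+18 ≤ 23 → not valid
(4,24,24): 4+24 > 24 → valid
(20,22,39): 20+22 > 39 → valid
3 of the 8 triples form a triangle.

3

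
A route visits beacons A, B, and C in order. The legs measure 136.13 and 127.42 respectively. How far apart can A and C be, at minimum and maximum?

8.71 ≤ AC ≤ 263.55

By the triangle inequality, |136.13 − 127.42| ≤ AC ≤ 136.13 + 127.42.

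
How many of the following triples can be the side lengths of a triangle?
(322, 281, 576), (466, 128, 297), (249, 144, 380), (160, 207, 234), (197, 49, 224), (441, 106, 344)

5

(281,322,576): 281+322 > 576 → valid
(128,297,466): 128+297 ≤ 466 → not valid
(144,249,380): 144+249 > 380 → valid
(160,207,234): 160+207 > 234 → valid
(49,197,224): 49+197 > 224 → valid
(106,344,441): 106+344 > 441 → valid
5 of the 6 triples form a triangle.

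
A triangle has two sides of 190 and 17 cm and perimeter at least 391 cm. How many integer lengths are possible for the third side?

23

Triangle inequality: 173 < x < 207. Perimeter ≥ 391 gives x ≥ 391 − 190 − 17 = 184.
So 184 ≤ x < 207; integers 184 through 206: 23 values.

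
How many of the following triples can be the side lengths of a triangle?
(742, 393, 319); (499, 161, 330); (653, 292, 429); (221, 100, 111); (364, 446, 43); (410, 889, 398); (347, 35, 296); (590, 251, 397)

(319,393,742): 319+393 ≤ 742 → not valid
(161,330,499): 161+330 ≤ 499 → not valid
(292,429,653): 292+429 > 653 → valid
(100,111,221): 100+111 ≤ 221 → not valid
(43,364,446): 43+364 ≤ 446 → not valid
(398,410,889): 398+410 ≤ 889 → not valid
(35,296,347): 35+296 ≤ 347 → not valid
(251,397,590): 251+397 > 590 → valid
2 of the 8 triples form a triangle.

2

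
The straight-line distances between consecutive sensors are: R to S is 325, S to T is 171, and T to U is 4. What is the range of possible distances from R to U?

The maximum is all hops collinear in one direction: 325 + 171 + 4 = 500.
The longest hop is 325; the others sum to 175. Folding the others back against it leaves at least 325 − 175 = 150.

150 ≤ RU ≤ 500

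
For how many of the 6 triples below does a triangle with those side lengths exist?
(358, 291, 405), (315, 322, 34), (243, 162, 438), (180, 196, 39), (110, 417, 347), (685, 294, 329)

(291,358,405): 291+358 > 405 → valid
(34,315,322): 34+315 > 322 → valid
(162,243,438): 162+243 ≤ 438 → not valid
(39,180,196): 39+180 > 196 → valid
(110,347,417): 110+347 > 417 → valid
(294,329,685): 294+329 ≤ 685 → not valid
4 of the 6 triples form a triangle.

4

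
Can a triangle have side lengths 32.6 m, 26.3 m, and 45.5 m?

The longest side is 45.5, and the other two sum to 58.9.
Since 58.9 > 45.5, the triangle inequality holds.

Yes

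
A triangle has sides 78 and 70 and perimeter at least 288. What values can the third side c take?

Triangle inequality alone gives 8 < c < 148.
The perimeter condition gives c ≥ 288 − 78 − 70 = 140.
Intersecting the two: 140 ≤ c < 148.

140 ≤ c < 148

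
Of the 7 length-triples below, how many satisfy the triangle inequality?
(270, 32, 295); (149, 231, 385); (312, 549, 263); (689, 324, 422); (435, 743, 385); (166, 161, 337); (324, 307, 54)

5

(32,270,295): 32+270 > 295 → valid
(149,231,385): 149+231 ≤ 385 → not valid
(263,312,549): 263+312 > 549 → valid
(324,422,689): 324+422 > 689 → valid
(385,435,743): 385+435 > 743 → valid
(161,166,337): 161+166 ≤ 337 → not valid
(54,307,324): 54+307 > 324 → valid
5 of the 7 triples form a triangle.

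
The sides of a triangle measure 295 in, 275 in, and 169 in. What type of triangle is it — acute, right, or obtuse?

acute

Compare the square of the longest side to the sum of squares of the other two: 169² + 275² = 104186 > 87025 = 295².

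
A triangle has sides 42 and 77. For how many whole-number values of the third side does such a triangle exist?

83

The third side lies in the open interval (35, 119).
Integers from 36 to 118 inclusive: 118 − 36 + 1 = 83.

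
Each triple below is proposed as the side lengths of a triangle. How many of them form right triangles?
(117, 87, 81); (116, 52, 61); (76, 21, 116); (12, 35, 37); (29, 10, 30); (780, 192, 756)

2

(117,87,81): 81²+87² = 14130 > 13689 = 117² → acute
(116,52,61): 52+61 ≤ 116, not a triangle
(76,21,116): 21+76 ≤ 116, not a triangle
(12,35,37): 12²+35² = 1369 = 37² → right
(29,10,30): 10²+29² = 941 > 900 = 30² → acute
(780,192,756): 192²+756² = 608400 = 780² → right
2 of the 6 are right.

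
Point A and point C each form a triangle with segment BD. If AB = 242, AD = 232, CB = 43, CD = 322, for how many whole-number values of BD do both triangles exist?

From triangle ABD: 10 < BD < 474.
From triangle CBD: 279 < BD < 365.
Intersection: 279 < BD < 365, so integers 280 through 364: 85 values.

85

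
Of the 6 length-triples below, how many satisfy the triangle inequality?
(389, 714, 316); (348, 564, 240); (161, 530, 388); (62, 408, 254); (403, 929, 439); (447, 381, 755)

3

(316,389,714): 316+389 ≤ 714 → not valid
(240,348,564): 240+348 > 564 → valid
(161,388,530): 161+388 > 530 → valid
(62,254,408): 62+254 ≤ 408 → not valid
(403,439,929): 403+439 ≤ 929 → not valid
(381,447,755): 381+447 > 755 → valid
3 of the 6 triples form a triangle.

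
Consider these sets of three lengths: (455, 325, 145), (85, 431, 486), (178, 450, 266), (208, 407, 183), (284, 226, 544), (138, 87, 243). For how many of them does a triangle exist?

(145,325,455): 145+325 > 455 → valid
(85,431,486): 85+431 > 486 → valid
(178,266,450): 178+266 ≤ 450 → not valid
(183,208,407): 183+208 ≤ 407 → not valid
(226,284,544): 226+284 ≤ 544 → not valid
(87,138,243): 87+138 ≤ 243 → not valid
2 of the 6 triples form a triangle.

2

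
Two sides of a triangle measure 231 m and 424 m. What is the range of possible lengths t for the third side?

193 < t < 655

By the triangle inequality, t must be less than 231 + 424 = 655 and greater than |231 − 424| = 193.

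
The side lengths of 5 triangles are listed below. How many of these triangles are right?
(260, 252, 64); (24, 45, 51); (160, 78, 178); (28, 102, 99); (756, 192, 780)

4

(260,252,64): 64²+252² = 67600 = 260² → right
(24,45,51): 24²+45² = 2601 = 51² → right
(160,78,178): 78²+160² = 31684 = 178² → right
(28,102,99): 28²+99² = 10585 > 10404 = 102² → acute
(756,192,780): 192²+756² = 608400 = 780² → right
4 of the 5 are right.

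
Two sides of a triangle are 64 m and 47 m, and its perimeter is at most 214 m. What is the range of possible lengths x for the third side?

Triangle inequality alone gives 17 < x < 111.
The perimeter condition gives x ≤ 214 − 64 − 47 = 103.
Intersecting the two: 17 < x ≤ 103.

17 < x ≤ 103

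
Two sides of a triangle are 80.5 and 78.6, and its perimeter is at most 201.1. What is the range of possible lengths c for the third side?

1.9 < c ≤ 42.0

Triangle inequality alone gives 1.9 < c < 159.1.
The perimeter condition gives c ≤ 201.1 − 80.5 − 78.6 = 42.0.
Intersecting the two: 1.9 < c ≤ 42.0.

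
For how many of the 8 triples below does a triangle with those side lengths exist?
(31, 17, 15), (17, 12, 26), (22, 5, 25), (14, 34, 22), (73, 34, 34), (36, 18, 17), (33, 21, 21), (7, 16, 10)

6

(15,17,31): 15+17 > 31 → valid
(12,17,26): 12+17 > 26 → valid
(5,22,25): 5+22 > 25 → valid
(14,22,34): 14+22 > 34 → valid
(34,34,73): 34+34 ≤ 73 → not valid
(17,18,36): 17+18 ≤ 36 → not valid
(21,21,33): 21+21 > 33 → valid
(7,10,16): 7+10 > 16 → valid
6 of the 8 triples form a triangle.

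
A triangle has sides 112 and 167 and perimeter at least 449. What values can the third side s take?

170 ≤ s < 279

Triangle inequality alone gives 55 < s < 279.
The perimeter condition gives s ≥ 449 − 112 − 167 = 170.
Intersecting the two: 170 ≤ s < 279.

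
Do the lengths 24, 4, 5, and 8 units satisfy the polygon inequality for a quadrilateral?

No

For a quadrilateral, each side must be shorter than the sum of the others.
Here the longest side is 24, but the remaining 3 sides sum to only 17.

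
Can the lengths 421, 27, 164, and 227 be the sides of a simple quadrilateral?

For a quadrilateral, each side must be shorter than the sum of the others.
Here the longest side is 421, but the remaining 3 sides sum to only 418.

No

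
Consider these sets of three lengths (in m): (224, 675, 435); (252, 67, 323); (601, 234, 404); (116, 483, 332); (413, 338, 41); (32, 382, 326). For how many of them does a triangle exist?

1

(224,435,675): 224+435 ≤ 675 → not valid
(67,252,323): 67+252 ≤ 323 → not valid
(234,404,601): 234+404 > 601 → valid
(116,332,483): 116+332 ≤ 483 → not valid
(41,338,413): 41+338 ≤ 413 → not valid
(32,326,382): 32+326 ≤ 382 → not valid
1 of the 6 triples forms a triangle.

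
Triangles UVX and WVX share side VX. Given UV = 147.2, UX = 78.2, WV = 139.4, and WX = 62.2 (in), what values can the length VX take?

From triangle UVX: |147.2 − 78.2| < VX < 147.2 + 78.2, i.e. 69.0 < VX < 225.4.
From triangle WVX: 77.2 < VX < 201.6.
Both must hold, so VX lies in the intersection.

77.2 < VX < 201.6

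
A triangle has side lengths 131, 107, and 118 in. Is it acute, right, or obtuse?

acute

Compare the square of the longest side to the sum of squares of the other two: 107² + 118² = 25373 > 17161 = 131².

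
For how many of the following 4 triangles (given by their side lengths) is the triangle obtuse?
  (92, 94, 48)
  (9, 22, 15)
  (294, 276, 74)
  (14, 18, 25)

3

(92,94,48): 48²+92² = 10768 > 8836 = 94² → acute
(9,22,15): 9²+15² = 306 < 484 = 22² → obtuse
(294,276,74): 74²+276² = 81652 < 86436 = 294² → obtuse
(14,18,25): 14²+18² = 520 < 625 = 25² → obtuse
3 of the 4 are obtuse.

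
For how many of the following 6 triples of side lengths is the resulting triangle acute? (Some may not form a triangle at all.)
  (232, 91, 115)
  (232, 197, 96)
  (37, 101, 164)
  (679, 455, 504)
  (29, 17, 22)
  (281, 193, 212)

(232,91,115): 91+115 ≤ 232, not a triangle
(232,197,96): 96²+197² = 48025 < 53824 = 232² → obtuse
(37,101,164): 37+101 ≤ 164, not a triangle
(679,455,504): 455²+504² = 461041 = 679² → right
(29,17,22): 17²+22² = 773 < 841 = 29² → obtuse
(281,193,212): 193²+212² = 82193 > 78961 = 281² → acute
1 of the 6 is acute.

1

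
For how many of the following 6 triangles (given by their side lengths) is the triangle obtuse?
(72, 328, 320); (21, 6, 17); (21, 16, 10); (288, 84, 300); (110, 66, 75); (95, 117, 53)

(72,328,320): 72²+320² = 107584 = 328² → right
(21,6,17): 6²+17² = 325 < 441 = 21² → obtuse
(21,16,10): 10²+16² = 356 < 441 = 21² → obtuse
(288,84,300): 84²+288² = 90000 = 300² → right
(110,66,75): 66²+75² = 9981 < 12100 = 110² → obtuse
(95,117,53): 53²+95² = 11834 < 13689 = 117² → obtuse
4 of the 6 are obtuse.

4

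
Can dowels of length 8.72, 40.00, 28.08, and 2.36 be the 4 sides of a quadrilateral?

For a quadrilateral, each side must be shorter than the sum of the others.
Here the longest side is 40.00, but the remaining 3 sides sum to only 39.16.

No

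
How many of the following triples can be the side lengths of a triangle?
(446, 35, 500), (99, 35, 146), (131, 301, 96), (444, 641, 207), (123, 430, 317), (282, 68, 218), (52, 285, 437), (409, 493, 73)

3

(35,446,500): 35+446 ≤ 500 → not valid
(35,99,146): 35+99 ≤ 146 → not valid
(96,131,301): 96+131 ≤ 301 → not valid
(207,444,641): 207+444 > 641 → valid
(123,317,430): 123+317 > 430 → valid
(68,218,282): 68+218 > 282 → valid
(52,285,437): 52+285 ≤ 437 → not valid
(73,409,493): 73+409 ≤ 493 → not valid
3 of the 8 triples form a triangle.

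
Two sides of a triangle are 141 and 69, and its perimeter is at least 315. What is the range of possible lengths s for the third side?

105 ≤ s < 210

Triangle inequality alone gives 72 < s < 210.
The perimeter condition gives s ≥ 315 − 141 − 69 = 105.
Intersecting the two: 105 ≤ s < 210.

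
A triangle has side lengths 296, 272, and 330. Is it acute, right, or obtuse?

acute

Compare the square of the longest side to the sum of squares of the other two: 272² + 296² = 161600 > 108900 = 330².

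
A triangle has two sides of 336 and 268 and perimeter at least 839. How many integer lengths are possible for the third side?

Triangle inequality: 68 < x < 604. Perimeter ≥ 839 gives x ≥ 839 − 336 − 268 = 235.
So 235 ≤ x < 604; integers 235 through 603: 369 values.

369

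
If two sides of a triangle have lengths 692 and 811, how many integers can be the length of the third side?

1383

The third side lies in the open interval (119, 1503).
Integers from 120 to 1502 inclusive: 1502 − 120 + 1 = 1383.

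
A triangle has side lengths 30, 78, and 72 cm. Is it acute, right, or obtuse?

Compare the square of the longest side to the sum of squares of the other two: 30² + 72² = 6084 = 78².

right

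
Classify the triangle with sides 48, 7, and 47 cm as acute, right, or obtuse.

Compare the square of the longest side to the sum of squares of the other two: 7² + 47² = 2258 < 2304 = 48².

obtuse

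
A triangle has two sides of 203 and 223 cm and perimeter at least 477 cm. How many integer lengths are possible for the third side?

375

Triangle inequality: 20 < x < 426. Perimeter ≥ 477 gives x ≥ 477 − 203 − 223 = 51.
So 51 ≤ x < 426; integers 51 through 425: 375 values.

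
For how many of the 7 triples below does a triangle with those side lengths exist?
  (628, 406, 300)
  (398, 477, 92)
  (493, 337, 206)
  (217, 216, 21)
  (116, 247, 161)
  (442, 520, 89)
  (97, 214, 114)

(300,406,628): 300+406 > 628 → valid
(92,398,477): 92+398 > 477 → valid
(206,337,493): 206+337 > 493 → valid
(21,216,217): 21+216 > 217 → valid
(116,161,247): 116+161 > 247 → valid
(89,442,520): 89+442 > 520 → valid
(97,114,214): 97+114 ≤ 214 → not valid
6 of the 7 triples form a triangle.

6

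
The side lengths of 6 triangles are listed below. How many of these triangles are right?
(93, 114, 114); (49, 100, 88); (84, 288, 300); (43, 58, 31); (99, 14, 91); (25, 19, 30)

1

(93,114,114): 93²+114² = 21645 > 12996 = 114² → acute
(49,100,88): 49²+88² = 10145 > 10000 = 100² → acute
(84,288,300): 84²+288² = 90000 = 300² → right
(43,58,31): 31²+43² = 2810 < 3364 = 58² → obtuse
(99,14,91): 14²+91² = 8477 < 9801 = 99² → obtuse
(25,19,30): 19²+25² = 986 > 900 = 30² → acute
1 of the 6 is right.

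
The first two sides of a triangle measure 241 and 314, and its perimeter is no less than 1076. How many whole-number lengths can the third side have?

34

Triangle inequality: 73 < x < 555. Perimeter ≥ 1076 gives x ≥ 1076 − 241 − 314 = 521.
So 521 ≤ x < 555; integers 521 through 554: 34 values.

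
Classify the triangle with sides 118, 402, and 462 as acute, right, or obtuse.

Compare the square of the longest side to the sum of squares of the other two: 118² + 402² = 175528 < 213444 = 462².

obtuse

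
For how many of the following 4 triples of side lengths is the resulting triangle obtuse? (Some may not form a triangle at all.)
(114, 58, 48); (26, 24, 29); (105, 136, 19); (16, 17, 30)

1

(114,58,48): 48+58 ≤ 114, not a triangle
(26,24,29): 24²+26² = 1252 > 841 = 29² → acute
(105,136,19): 19+105 ≤ 136, not a triangle
(16,17,30): 16²+17² = 545 < 900 = 30² → obtuse
1 of the 4 is obtuse.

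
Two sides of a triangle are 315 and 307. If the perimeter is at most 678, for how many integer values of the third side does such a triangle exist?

48

Triangle inequality: 8 < x < 622. Perimeter ≤ 678 gives x ≤ 678 − 315 − 307 = 56.
So 8 < x ≤ 56; integers 9 through 56: 48 values.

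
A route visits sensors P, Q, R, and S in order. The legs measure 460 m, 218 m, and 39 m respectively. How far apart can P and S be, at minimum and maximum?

The maximum is all hops collinear in one direction: 460 + 218 + 39 = 717.
The longest hop is 460; the others sum to 257. Folding the others back against it leaves at least 460 − 257 = 203.

203 ≤ PS ≤ 717 m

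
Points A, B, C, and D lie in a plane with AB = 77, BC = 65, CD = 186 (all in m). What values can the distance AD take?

The maximum is all hops collinear in one direction: 77 + 65 + 186 = 328.
The longest hop is 186; the others sum to 142. Folding the others back against it leaves at least 186 − 142 = 44.

44 ≤ AD ≤ 328 m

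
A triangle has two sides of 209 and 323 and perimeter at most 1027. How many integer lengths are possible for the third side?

381

Triangle inequality: 114 < x < 532. Perimeter ≤ 1027 gives x ≤ 1027 − 209 − 323 = 495.
So 114 < x ≤ 495; integers 115 through 495: 381 values.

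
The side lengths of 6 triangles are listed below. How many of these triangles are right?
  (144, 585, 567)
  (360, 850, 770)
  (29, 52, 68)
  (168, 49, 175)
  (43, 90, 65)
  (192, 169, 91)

3

(144,585,567): 144²+567² = 342225 = 585² → right
(360,850,770): 360²+770² = 722500 = 850² → right
(29,52,68): 29²+52² = 3545 < 4624 = 68² → obtuse
(168,49,175): 49²+168² = 30625 = 175² → right
(43,90,65): 43²+65² = 6074 < 8100 = 90² → obtuse
(192,169,91): 91²+169² = 36842 < 36864 = 192² → obtuse
3 of the 6 are right.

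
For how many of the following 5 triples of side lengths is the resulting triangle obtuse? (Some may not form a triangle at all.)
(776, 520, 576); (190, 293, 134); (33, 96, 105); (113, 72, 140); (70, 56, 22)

4

(776,520,576): 520²+576² = 602176 = 776² → right
(190,293,134): 134²+190² = 54056 < 85849 = 293² → obtuse
(33,96,105): 33²+96² = 10305 < 11025 = 105² → obtuse
(113,72,140): 72²+113² = 17953 < 19600 = 140² → obtuse
(70,56,22): 22²+56² = 3620 < 4900 = 70² → obtuse
4 of the 5 are obtuse.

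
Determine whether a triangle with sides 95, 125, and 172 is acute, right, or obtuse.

Compare the square of the longest side to the sum of squares of the other two: 95² + 125² = 24650 < 29584 = 172².

obtuse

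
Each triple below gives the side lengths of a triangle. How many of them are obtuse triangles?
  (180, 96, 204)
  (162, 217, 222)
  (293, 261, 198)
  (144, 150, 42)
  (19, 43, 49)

(180,96,204): 96²+180² = 41616 = 204² → right
(162,217,222): 162²+217² = 73333 > 49284 = 222² → acute
(293,261,198): 198²+261² = 107325 > 85849 = 293² → acute
(144,150,42): 42²+144² = 22500 = 150² → right
(19,43,49): 19²+43² = 2210 < 2401 = 49² → obtuse
1 of the 5 is obtuse.

1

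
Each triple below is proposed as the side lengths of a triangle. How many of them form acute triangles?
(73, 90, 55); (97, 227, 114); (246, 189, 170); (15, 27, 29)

(73,90,55): 55²+73² = 8354 > 8100 = 90² → acute
(97,227,114): 97+114 ≤ 227, not a triangle
(246,189,170): 170²+189² = 64621 > 60516 = 246² → acute
(15,27,29): 15²+27² = 954 > 841 = 29² → acute
3 of the 4 are acute.

3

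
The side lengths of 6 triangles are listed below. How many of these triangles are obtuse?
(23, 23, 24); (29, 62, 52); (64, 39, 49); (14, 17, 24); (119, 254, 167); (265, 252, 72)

(23,23,24): 23²+23² = 1058 > 576 = 24² → acute
(29,62,52): 29²+52² = 3545 < 3844 = 62² → obtuse
(64,39,49): 39²+49² = 3922 < 4096 = 64² → obtuse
(14,17,24): 14²+17² = 485 < 576 = 24² → obtuse
(119,254,167): 119²+167² = 42050 < 64516 = 254² → obtuse
(265,252,72): 72²+252² = 68688 < 70225 = 265² → obtuse
5 of the 6 are obtuse.

5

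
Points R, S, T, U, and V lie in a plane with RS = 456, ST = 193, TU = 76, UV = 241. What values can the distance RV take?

0 ≤ RV ≤ 966

The maximum is all hops collinear in one direction: 456 + 193 + 76 + 241 = 966.
The longest hop is 456; the others sum to 510. Since 456 ≤ 510, the path can fold back on itself completely, so the minimum distance is 0.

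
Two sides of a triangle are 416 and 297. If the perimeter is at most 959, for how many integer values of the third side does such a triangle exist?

127

Triangle inequality: 119 < x < 713. Perimeter ≤ 959 gives x ≤ 959 − 416 − 297 = 246.
So 119 < x ≤ 246; integers 120 through 246: 127 values.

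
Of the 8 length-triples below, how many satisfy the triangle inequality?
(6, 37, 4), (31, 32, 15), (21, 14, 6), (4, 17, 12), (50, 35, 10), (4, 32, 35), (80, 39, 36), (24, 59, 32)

(4,6,37): 4+6 ≤ 37 → not valid
(15,31,32): 15+31 > 32 → valid
(6,14,21): 6+14 ≤ 21 → not valid
(4,12,17): 4+12 ≤ 17 → not valid
(10,35,50): 10+35 ≤ 50 → not valid
(4,32,35): 4+32 > 35 → valid
(36,39,80): 36+39 ≤ 80 → not valid
(24,32,59): 24+32 ≤ 59 → not valid
2 of the 8 triples form a triangle.

2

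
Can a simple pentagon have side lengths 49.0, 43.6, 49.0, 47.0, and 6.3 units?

A pentagon exists iff every side is shorter than the sum of the others — equivalently, the longest side is less than the sum of the rest.
Longest side 49.0 < 145.9 (sum of the remaining 4), so yes.

Yes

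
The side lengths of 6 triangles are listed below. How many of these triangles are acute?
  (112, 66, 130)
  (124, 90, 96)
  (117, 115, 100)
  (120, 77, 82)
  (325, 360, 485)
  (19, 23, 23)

(112,66,130): 66²+112² = 16900 = 130² → right
(124,90,96): 90²+96² = 17316 > 15376 = 124² → acute
(117,115,100): 100²+115² = 23225 > 13689 = 117² → acute
(120,77,82): 77²+82² = 12653 < 14400 = 120² → obtuse
(325,360,485): 325²+360² = 235225 = 485² → right
(19,23,23): 19²+23² = 890 > 529 = 23² → acute
3 of the 6 are acute.

3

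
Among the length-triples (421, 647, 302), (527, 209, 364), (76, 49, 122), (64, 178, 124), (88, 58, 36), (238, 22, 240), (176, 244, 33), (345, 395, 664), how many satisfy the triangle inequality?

7

(302,421,647): 302+421 > 647 → valid
(209,364,527): 209+364 > 527 → valid
(49,76,122): 49+76 > 122 → valid
(64,124,178): 64+124 > 178 → valid
(36,58,88): 36+58 > 88 → valid
(22,238,240): 22+238 > 240 → valid
(33,176,244): 33+176 ≤ 244 → not valid
(345,395,664): 345+395 > 664 → valid
7 of the 8 triples form a triangle.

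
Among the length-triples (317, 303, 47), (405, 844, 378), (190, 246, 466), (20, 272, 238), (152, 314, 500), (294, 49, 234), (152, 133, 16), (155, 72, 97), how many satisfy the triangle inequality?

2

(47,303,317): 47+303 > 317 → valid
(378,405,844): 378+405 ≤ 844 → not valid
(190,246,466): 190+246 ≤ 466 → not valid
(20,238,272): 20+238 ≤ 272 → not valid
(152,314,500): 152+314 ≤ 500 → not valid
(49,234,294): 49+234 ≤ 294 → not valid
(16,133,152): 16+133 ≤ 152 → not valid
(72,97,155): 72+97 > 155 → valid
2 of the 8 triples form a triangle.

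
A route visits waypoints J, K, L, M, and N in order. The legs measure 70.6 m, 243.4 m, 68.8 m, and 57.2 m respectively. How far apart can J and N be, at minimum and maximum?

The maximum is all hops collinear in one direction: 70.6 + 243.4 + 68.8 + 57.2 = 440.0.
The longest hop is 243.4; the others sum to 196.6. Folding the others back against it leaves at least 243.4 − 196.6 = 46.8.

46.8 ≤ JN ≤ 440.0 m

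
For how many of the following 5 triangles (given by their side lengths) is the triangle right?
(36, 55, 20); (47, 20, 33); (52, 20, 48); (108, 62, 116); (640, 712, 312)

2

(36,55,20): 20²+36² = 1696 < 3025 = 55² → obtuse
(47,20,33): 20²+33² = 1489 < 2209 = 47² → obtuse
(52,20,48): 20²+48² = 2704 = 52² → right
(108,62,116): 62²+108² = 15508 > 13456 = 116² → acute
(640,712,312): 312²+640² = 506944 = 712² → right
2 of the 5 are right.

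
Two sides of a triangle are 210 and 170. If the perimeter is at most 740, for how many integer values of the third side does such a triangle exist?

Triangle inequality: 40 < x < 380. Perimeter ≤ 740 gives x ≤ 740 − 210 − 170 = 360.
So 40 < x ≤ 360; integers 41 through 360: 320 values.

320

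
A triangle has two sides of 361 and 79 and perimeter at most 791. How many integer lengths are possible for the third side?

69

Triangle inequality: 282 < x < 440. Perimeter ≤ 791 gives x ≤ 791 − 361 − 79 = 351.
So 282 < x ≤ 351; integers 283 through 351: 69 values.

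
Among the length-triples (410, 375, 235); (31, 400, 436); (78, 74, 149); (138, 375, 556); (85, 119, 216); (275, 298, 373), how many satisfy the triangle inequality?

(235,375,410): 235+375 > 410 → valid
(31,400,436): 31+400 ≤ 436 → not valid
(74,78,149): 74+78 > 149 → valid
(138,375,556): 138+375 ≤ 556 → not valid
(85,119,216): 85+119 ≤ 216 → not valid
(275,298,373): 275+298 > 373 → valid
3 of the 6 triples form a triangle.

3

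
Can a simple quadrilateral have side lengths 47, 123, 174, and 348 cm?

For a quadrilateral, each side must be shorter than the sum of the others.
Here the longest side is 348, but the remaining 3 sides sum to only 344.

No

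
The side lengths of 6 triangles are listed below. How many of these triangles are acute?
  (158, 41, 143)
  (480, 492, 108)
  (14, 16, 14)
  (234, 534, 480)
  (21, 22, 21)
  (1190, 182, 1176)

(158,41,143): 41²+143² = 22130 < 24964 = 158² → obtuse
(480,492,108): 108²+480² = 242064 = 492² → right
(14,16,14): 14²+14² = 392 > 256 = 16² → acute
(234,534,480): 234²+480² = 285156 = 534² → right
(21,22,21): 21²+21² = 882 > 484 = 22² → acute
(1190,182,1176): 182²+1176² = 1416100 = 1190² → right
2 of the 6 are acute.

2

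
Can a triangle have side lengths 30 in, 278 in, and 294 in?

The longest side is 294, and the other two sum to 308.
Since 308 > 294, the triangle inequality holds.

Yes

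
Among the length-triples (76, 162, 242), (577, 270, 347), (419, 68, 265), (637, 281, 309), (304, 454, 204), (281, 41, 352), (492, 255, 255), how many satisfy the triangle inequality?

(76,162,242): 76+162 ≤ 242 → not valid
(270,347,577): 270+347 > 577 → valid
(68,265,419): 68+265 ≤ 419 → not valid
(281,309,637): 281+309 ≤ 637 → not valid
(204,304,454): 204+304 > 454 → valid
(41,281,352): 41+281 ≤ 352 → not valid
(255,255,492): 255+255 > 492 → valid
3 of the 7 triples form a triangle.

3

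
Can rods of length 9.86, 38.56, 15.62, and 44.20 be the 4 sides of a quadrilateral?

A quadrilateral exists iff every side is shorter than the sum of the others — equivalently, the longest side is less than the sum of the rest.
Longest side 44.20 < 64.04 (sum of the remaining 3), so yes.

Yes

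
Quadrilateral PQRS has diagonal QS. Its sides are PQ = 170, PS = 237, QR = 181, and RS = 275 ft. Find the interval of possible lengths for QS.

94 < QS < 407

From triangle PQS: |170 − 237| < QS < 170 + 237, i.e. 67 < QS < 407.
From triangle RQS: 94 < QS < 456.
Both must hold, so QS lies in the intersection.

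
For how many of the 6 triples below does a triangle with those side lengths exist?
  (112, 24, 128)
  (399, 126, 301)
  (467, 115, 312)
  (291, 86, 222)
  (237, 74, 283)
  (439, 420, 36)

5

(24,112,128): 24+112 > 128 → valid
(126,301,399): 126+301 > 399 → valid
(115,312,467): 115+312 ≤ 467 → not valid
(86,222,291): 86+222 > 291 → valid
(74,237,283): 74+237 > 283 → valid
(36,420,439): 36+420 > 439 → valid
5 of the 6 triples form a triangle.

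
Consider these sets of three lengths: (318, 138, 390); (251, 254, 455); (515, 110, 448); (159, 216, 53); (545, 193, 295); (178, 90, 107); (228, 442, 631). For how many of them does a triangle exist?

5

(138,318,390): 138+318 > 390 → valid
(251,254,455): 251+254 > 455 → valid
(110,448,515): 110+448 > 515 → valid
(53,159,216): 53+159 ≤ 216 → not valid
(193,295,545): 193+295 ≤ 545 → not valid
(90,107,178): 90+107 > 178 → valid
(228,442,631): 228+442 > 631 → valid
5 of the 7 triples form a triangle.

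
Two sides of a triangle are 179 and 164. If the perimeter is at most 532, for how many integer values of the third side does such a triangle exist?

Triangle inequality: 15 < x < 343. Perimeter ≤ 532 gives x ≤ 532 − 179 − 164 = 189.
So 15 < x ≤ 189; integers 16 through 189: 174 values.

174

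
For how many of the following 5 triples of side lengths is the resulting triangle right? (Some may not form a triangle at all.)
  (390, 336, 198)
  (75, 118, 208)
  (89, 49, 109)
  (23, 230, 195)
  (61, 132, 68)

(390,336,198): 198²+336² = 152100 = 390² → right
(75,118,208): 75+118 ≤ 208, not a triangle
(89,49,109): 49²+89² = 10322 < 11881 = 109² → obtuse
(23,230,195): 23+195 ≤ 230, not a triangle
(61,132,68): 61+68 ≤ 132, not a triangle
1 of the 5 is right.

1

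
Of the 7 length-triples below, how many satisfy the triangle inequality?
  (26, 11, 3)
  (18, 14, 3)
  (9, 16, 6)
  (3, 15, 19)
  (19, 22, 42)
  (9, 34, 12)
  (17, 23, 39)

1

(3,11,26): 3+11 ≤ 26 → not valid
(3,14,18): 3+14 ≤ 18 → not valid
(6,9,16): 6+9 ≤ 16 → not valid
(3,15,19): 3+15 ≤ 19 → not valid
(19,22,42): 19+22 ≤ 42 → not valid
(9,12,34): 9+12 ≤ 34 → not valid
(17,23,39): 17+23 > 39 → valid
1 of the 7 triples forms a triangle.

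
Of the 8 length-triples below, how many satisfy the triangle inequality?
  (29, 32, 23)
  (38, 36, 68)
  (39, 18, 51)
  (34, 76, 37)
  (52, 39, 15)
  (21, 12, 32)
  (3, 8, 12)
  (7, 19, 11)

5

(23,29,32): 23+29 > 32 → valid
(36,38,68): 36+38 > 68 → valid
(18,39,51): 18+39 > 51 → valid
(34,37,76): 34+37 ≤ 76 → not valid
(15,39,52): 15+39 > 52 → valid
(12,21,32): 12+21 > 32 → valid
(3,8,12): 3+8 ≤ 12 → not valid
(7,11,19): 7+11 ≤ 19 → not valid
5 of the 8 triples form a triangle.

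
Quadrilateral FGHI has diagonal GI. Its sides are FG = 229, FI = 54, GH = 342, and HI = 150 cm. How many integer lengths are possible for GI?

90

From triangle FGI: 175 < GI < 283.
From triangle HGI: 192 < GI < 492.
Intersection: 192 < GI < 283, so integers 193 through 282: 90 values.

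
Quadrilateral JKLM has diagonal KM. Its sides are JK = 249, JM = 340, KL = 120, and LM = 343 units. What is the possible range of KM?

223 < KM < 463

From triangle JKM: |249 − 340| < KM < 249 + 340, i.e. 91 < KM < 589.
From triangle LKM: 223 < KM < 463.
Both must hold, so KM lies in the intersection.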